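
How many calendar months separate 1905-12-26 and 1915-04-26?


From December 1905 to April 1915
10 years * 12 = 120 months, minus 8 months = 112

112 months


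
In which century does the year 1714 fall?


Century = (year - 1) // 100 + 1
= (1714 - 1) // 100 + 1
= 1713 // 100 + 1
= 17 + 1

18th century


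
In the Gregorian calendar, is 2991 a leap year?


Gregorian leap year rule: divisible by 4, but not by 100, unless also by 400.
2991 is not divisible by 4 -> not a leap year

No


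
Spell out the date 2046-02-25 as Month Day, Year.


ISO 2046-02-25 parses as year=2046, month=02, day=25
Month 2 -> February

February 25, 2046


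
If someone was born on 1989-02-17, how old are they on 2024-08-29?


Birth: 1989-02-17
Reference: 2024-08-29
Year difference: 2024 - 1989 = 35

35 years old


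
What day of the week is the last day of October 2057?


October 2057 has 31 days
Anchor: Jan 1, 2057. With p = 2057 - 1 = 2056: (p + p//4 - p//100 + p//400) mod 7 = (2056 + 514 - 20 + 5) mod 7 = 2555 mod 7 = 0 -> Monday (Mon=0 ... Sun=6)
Days before October (Jan-Sep): 273; October 1 index = (0 + 273) mod 7 = 0 -> Monday
Last day offset: 31 - 1 = 30 days
Weekday index = (0 + 30) mod 7 = 2

Wednesday, October 31


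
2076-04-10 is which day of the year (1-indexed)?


Date: April 10, 2076
Days in months 1 through 3: 91
Plus 10 days in April

Day of year: 101


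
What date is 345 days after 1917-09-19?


Start: 1917-09-19, add 345 days
September 1917 has 30 days: 30 - 19 = 11 days to September 30 -> 334 left
October 1917 has 31 days -> 303 left
November 1917 has 30 days -> 273 left
December 1917 has 31 days -> 242 left
January 1918 has 31 days -> 211 left
February 1918 has 28 days -> 183 left
March 1918 has 31 days -> 152 left
April 1918 has 30 days -> 122 left
May 1918 has 31 days -> 91 left
June 1918 has 30 days -> 61 left
July 1918 has 31 days -> 30 left
August 1918: 30 <= 31 -> lands on August 30

Result: 1918-08-30


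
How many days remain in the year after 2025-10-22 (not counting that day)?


Day of year: 295 of 365
Remaining = 365 - 295

70 days


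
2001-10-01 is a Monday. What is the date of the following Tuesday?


Current: Monday
Target: Tuesday
Days ahead: 1

Next Tuesday: 2001-10-02


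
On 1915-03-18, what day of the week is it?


Date: March 18, 1915
Anchor: Jan 1, 1915. With p = 1915 - 1 = 1914: (p + p//4 - p//100 + p//400) mod 7 = (1914 + 478 - 19 + 4) mod 7 = 2377 mod 7 = 4 -> Friday (Mon=0 ... Sun=6)
Days before March (Jan-Feb): 59; offset = 59 + 18 - 1 = 76
Weekday index = (4 + 76) mod 7 = 3

Day of the week: Thursday


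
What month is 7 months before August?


August is month 8
8 - 7 = 1

January


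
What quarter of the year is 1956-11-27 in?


Month: November (month 11)
Q1: Jan-Mar, Q2: Apr-Jun, Q3: Jul-Sep, Q4: Oct-Dec

Q4


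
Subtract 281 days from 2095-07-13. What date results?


Start: 2095-07-13, subtract 281 days
Back 13 days from July 13 reaches June 30, 2095 -> 268 left
June 2095 has 30 days -> back to May 31, 2095 -> 238 left
May 2095 has 31 days -> back to April 30, 2095 -> 207 left
April 2095 has 30 days -> back to March 31, 2095 -> 177 left
March 2095 has 31 days -> back to February 28, 2095 -> 146 left
February 2095 has 28 days -> back to January 31, 2095 -> 118 left
January 2095 has 31 days -> back to December 31, 2094 -> 87 left
December 2094 has 31 days -> back to November 30, 2094 -> 56 left
November 2094 has 30 days -> back to October 31, 2094 -> 26 left
October 2094: 31 - 26 = 5 -> lands on October 5

Result: 2094-10-05


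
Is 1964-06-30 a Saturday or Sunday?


Anchor: Jan 1, 1964. With p = 1964 - 1 = 1963: (p + p//4 - p//100 + p//400) mod 7 = (1963 + 490 - 19 + 4) mod 7 = 2438 mod 7 = 2 -> Wednesday (Mon=0 ... Sun=6)
Day of year: 182; offset = 181
Weekday index = (2 + 181) mod 7 = 1 -> Tuesday
Weekend days: Saturday, Sunday

No


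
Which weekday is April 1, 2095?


Target: April 1, 2095
Anchor: Jan 1, 2095. With p = 2095 - 1 = 2094: (p + p//4 - p//100 + p//400) mod 7 = (2094 + 523 - 20 + 5) mod 7 = 2602 mod 7 = 5 -> Saturday (Mon=0 ... Sun=6)
Days before April (Jan-Mar): 90 days
Weekday index = (5 + 90) mod 7 = 4

Friday


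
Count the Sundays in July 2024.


July 2024 has 31 days
Anchor: Jan 1, 2024. With p = 2024 - 1 = 2023: (p + p//4 - p//100 + p//400) mod 7 = (2023 + 505 - 20 + 5) mod 7 = 2513 mod 7 = 0 -> Monday (Mon=0 ... Sun=6)
Days before July (Jan-Jun): 182; July 1 index = (0 + 182) mod 7 = 0 -> Monday
First Sunday is July 7
Sundays: 7, 14, 21, 28

4 Sundays


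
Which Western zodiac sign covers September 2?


Date: September 2
Conventional tropical zodiac dates: Virgo from August 23 onward; Libra starts September 23
September 2 falls within the Virgo range

Virgo


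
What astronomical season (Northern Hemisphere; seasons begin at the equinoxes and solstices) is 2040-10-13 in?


Date: October 13
Astronomical Autumn (approx.; exact equinox/solstice day varies by year): September 22 to December 20
October 13 falls within the Autumn window

Autumn


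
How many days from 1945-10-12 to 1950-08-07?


From 1945-10-12 to 1950-08-07
1945-10-12: days before October = 31 + 28 + 31 + 30 + 31 + 30 + 31 + 31 + 30 = 273 (1945 is not a leap year); day of year = 273 + 12 = 285
1950-08-07: days before August = 31 + 28 + 31 + 30 + 31 + 30 + 31 = 212 (1950 is not a leap year); day of year = 212 + 7 = 219
Rest of 1945: 365 - 285 = 80
Full years 1946 (365), 1947 (365), 1948 (366), 1949 (365): 1461
Total = 80 + 1461 + 219 = 1760

1760 days


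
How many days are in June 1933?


June 1933

30 days


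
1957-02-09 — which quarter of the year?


Month: February (month 2)
Q1: Jan-Mar, Q2: Apr-Jun, Q3: Jul-Sep, Q4: Oct-Dec

Q1


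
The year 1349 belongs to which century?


Century = (year - 1) // 100 + 1
= (1349 - 1) // 100 + 1
= 1348 // 100 + 1
= 13 + 1

14th century


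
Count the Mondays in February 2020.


February 2020 has 29 days
Anchor: Jan 1, 2020. With p = 2020 - 1 = 2019: (p + p//4 - p//100 + p//400) mod 7 = (2019 + 504 - 20 + 5) mod 7 = 2508 mod 7 = 2 -> Wednesday (Mon=0 ... Sun=6)
Days before February (Jan): 31; February 1 index = (2 + 31) mod 7 = 5 -> Saturday
First Monday is February 3
Mondays: 3, 10, 17, 24

4 Mondays


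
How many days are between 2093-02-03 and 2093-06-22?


From 2093-02-03 to 2093-06-22
2093-02-03: days before February = 31; day of year = 31 + 3 = 34
2093-06-22: days before June = 31 + 28 + 31 + 30 + 31 = 151 (2093 is not a leap year); day of year = 151 + 22 = 173
Same year: 173 - 34 = 139

139 days


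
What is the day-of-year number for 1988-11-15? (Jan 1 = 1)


Date: November 15, 1988
Days in months 1 through 10: 305
Plus 15 days in November

Day of year: 320


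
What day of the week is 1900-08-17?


Date: August 17, 1900
Anchor: Jan 1, 1900. With p = 1900 - 1 = 1899: (p + p//4 - p//100 + p//400) mod 7 = (1899 + 474 - 18 + 4) mod 7 = 2359 mod 7 = 0 -> Monday (Mon=0 ... Sun=6)
Days before August (Jan-Jul): 212; offset = 212 + 17 - 1 = 228
Weekday index = (0 + 228) mod 7 = 4

Day of the week: Friday


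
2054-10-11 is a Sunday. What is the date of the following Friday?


Current: Sunday
Target: Friday
Days ahead: 5

Next Friday: 2054-10-16


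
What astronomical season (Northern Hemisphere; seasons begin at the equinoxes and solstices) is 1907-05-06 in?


Date: May 6
Astronomical Spring (approx.; exact equinox/solstice day varies by year): March 20 to June 20
May 6 falls within the Spring window

Spring


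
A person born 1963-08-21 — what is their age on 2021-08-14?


Birth: 1963-08-21
Reference: 2021-08-14
Year difference: 2021 - 1963 = 58
Birthday not yet reached in 2021, subtract 1

57 years old


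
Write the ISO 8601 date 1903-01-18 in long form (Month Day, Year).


ISO 1903-01-18 parses as year=1903, month=01, day=18
Month 1 -> January

January 18, 1903


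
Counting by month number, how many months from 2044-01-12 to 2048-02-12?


From January 2044 to February 2048
4 years * 12 = 48 months, plus 1 month = 49

49 months


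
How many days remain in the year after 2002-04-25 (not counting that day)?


Day of year: 115 of 365
Remaining = 365 - 115

250 days


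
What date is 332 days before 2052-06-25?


Start: 2052-06-25, subtract 332 days
Back 25 days from June 25 reaches May 31, 2052 -> 307 left
May 2052 has 31 days -> back to April 30, 2052 -> 276 left
April 2052 has 30 days -> back to March 31, 2052 -> 246 left
March 2052 has 31 days -> back to February 29, 2052 -> 215 left
February 2052 has 29 days -> back to January 31, 2052 -> 186 left
January 2052 has 31 days -> back to December 31, 2051 -> 155 left
December 2051 has 31 days -> back to November 30, 2051 -> 124 left
November 2051 has 30 days -> back to October 31, 2051 -> 94 left
October 2051 has 31 days -> back to September 30, 2051 -> 63 left
September 2051 has 30 days -> back to August 31, 2051 -> 33 left
August 2051 has 31 days -> back to July 31, 2051 -> 2 left
July 2051: 31 - 2 = 29 -> lands on July 29

Result: 2051-07-29


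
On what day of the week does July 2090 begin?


Target: July 1, 2090
Anchor: Jan 1, 2090. With p = 2090 - 1 = 2089: (p + p//4 - p//100 + p//400) mod 7 = (2089 + 522 - 20 + 5) mod 7 = 2596 mod 7 = 6 -> Sunday (Mon=0 ... Sun=6)
Days before July (Jan-Jun): 181 days
Weekday index = (6 + 181) mod 7 = 5

Saturday


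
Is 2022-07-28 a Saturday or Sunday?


Anchor: Jan 1, 2022. With p = 2022 - 1 = 2021: (p + p//4 - p//100 + p//400) mod 7 = (2021 + 505 - 20 + 5) mod 7 = 2511 mod 7 = 5 -> Saturday (Mon=0 ... Sun=6)
Day of year: 209; offset = 208
Weekday index = (5 + 208) mod 7 = 3 -> Thursday
Weekend days: Saturday, Sunday

No


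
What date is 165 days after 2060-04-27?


Start: 2060-04-27, add 165 days
April 2060 has 30 days: 30 - 27 = 3 days to April 30 -> 162 left
May 2060 has 31 days -> 131 left
June 2060 has 30 days -> 101 left
July 2060 has 31 days -> 70 left
August 2060 has 31 days -> 39 left
September 2060 has 30 days -> 9 left
October 2060: 9 <= 31 -> lands on October 9

Result: 2060-10-09


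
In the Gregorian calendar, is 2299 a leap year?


Gregorian leap year rule: divisible by 4, but not by 100, unless also by 400.
2299 is not divisible by 4 -> not a leap year

No


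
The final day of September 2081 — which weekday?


September 2081 has 30 days
Anchor: Jan 1, 2081. With p = 2081 - 1 = 2080: (p + p//4 - p//100 + p//400) mod 7 = (2080 + 520 - 20 + 5) mod 7 = 2585 mod 7 = 2 -> Wednesday (Mon=0 ... Sun=6)
Days before September (Jan-Aug): 243; September 1 index = (2 + 243) mod 7 = 0 -> Monday
Last day offset: 30 - 1 = 29 days
Weekday index = (0 + 29) mod 7 = 1

Tuesday, September 30


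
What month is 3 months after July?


July is month 7
7 + 3 = 10

October


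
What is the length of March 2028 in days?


March 2028

31 days


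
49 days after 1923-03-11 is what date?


Start: 1923-03-11, add 49 days
March 1923 has 31 days: 31 - 11 = 20 days to March 31 -> 29 left
April 1923: 29 <= 30 -> lands on April 29

Result: 1923-04-29


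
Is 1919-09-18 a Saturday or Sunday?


Anchor: Jan 1, 1919. With p = 1919 - 1 = 1918: (p + p//4 - p//100 + p//400) mod 7 = (1918 + 479 - 19 + 4) mod 7 = 2382 mod 7 = 2 -> Wednesday (Mon=0 ... Sun=6)
Day of year: 261; offset = 260
Weekday index = (2 + 260) mod 7 = 3 -> Thursday
Weekend days: Saturday, Sunday

No


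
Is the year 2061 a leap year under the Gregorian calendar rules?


Gregorian leap year rule: divisible by 4, but not by 100, unless also by 400.
2061 is not divisible by 4 -> not a leap year

No


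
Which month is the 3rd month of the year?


Month 3 of 12

March


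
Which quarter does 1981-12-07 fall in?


Month: December (month 12)
Q1: Jan-Mar, Q2: Apr-Jun, Q3: Jul-Sep, Q4: Oct-Dec

Q4


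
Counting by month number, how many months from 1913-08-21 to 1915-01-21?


From August 1913 to January 1915
2 years * 12 = 24 months, minus 7 months = 17

17 months


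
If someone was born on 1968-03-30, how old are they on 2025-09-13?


Birth: 1968-03-30
Reference: 2025-09-13
Year difference: 2025 - 1968 = 57

57 years old


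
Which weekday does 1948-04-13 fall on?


Date: April 13, 1948
Anchor: Jan 1, 1948. With p = 1948 - 1 = 1947: (p + p//4 - p//100 + p//400) mod 7 = (1947 + 486 - 19 + 4) mod 7 = 2418 mod 7 = 3 -> Thursday (Mon=0 ... Sun=6)
Days before April (Jan-Mar): 91; offset = 91 + 13 - 1 = 103
Weekday index = (3 + 103) mod 7 = 1

Day of the week: Tuesday


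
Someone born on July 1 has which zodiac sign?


Date: July 1
Conventional tropical zodiac dates: Cancer from June 21 onward; Leo starts July 23
July 1 falls within the Cancer range

Cancer


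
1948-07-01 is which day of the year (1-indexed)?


Date: July 1, 1948
Days in months 1 through 6: 182
Plus 1 days in July

Day of year: 183


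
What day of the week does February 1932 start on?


Target: February 1, 1932
Anchor: Jan 1, 1932. With p = 1932 - 1 = 1931: (p + p//4 - p//100 + p//400) mod 7 = (1931 + 482 - 19 + 4) mod 7 = 2398 mod 7 = 4 -> Friday (Mon=0 ... Sun=6)
Days before February (Jan): 31 days
Weekday index = (4 + 31) mod 7 = 0

Monday


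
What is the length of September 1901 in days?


September 1901

30 days


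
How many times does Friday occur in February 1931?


February 1931 has 28 days
Anchor: Jan 1, 1931. With p = 1931 - 1 = 1930: (p + p//4 - p//100 + p//400) mod 7 = (1930 + 482 - 19 + 4) mod 7 = 2397 mod 7 = 3 -> Thursday (Mon=0 ... Sun=6)
Days before February (Jan): 31; February 1 index = (3 + 31) mod 7 = 6 -> Sunday
First Friday is February 6
Fridays: 6, 13, 20, 27

4 Fridays


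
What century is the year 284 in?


Century = (year - 1) // 100 + 1
= (284 - 1) // 100 + 1
= 283 // 100 + 1
= 2 + 1

3rd century


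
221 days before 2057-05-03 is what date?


Start: 2057-05-03, subtract 221 days
Back 3 days from May 3 reaches April 30, 2057 -> 218 left
April 2057 has 30 days -> back to March 31, 2057 -> 188 left
March 2057 has 31 days -> back to February 28, 2057 -> 157 left
February 2057 has 28 days -> back to January 31, 2057 -> 129 left
January 2057 has 31 days -> back to December 31, 2056 -> 98 left
December 2056 has 31 days -> back to November 30, 2056 -> 67 left
November 2056 has 30 days -> back to October 31, 2056 -> 37 left
October 2056 has 31 days -> back to September 30, 2056 -> 6 left
September 2056: 30 - 6 = 24 -> lands on September 24

Result: 2056-09-24


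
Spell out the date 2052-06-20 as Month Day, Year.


ISO 2052-06-20 parses as year=2052, month=06, day=20
Month 6 -> June

June 20, 2052


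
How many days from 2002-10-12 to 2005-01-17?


From 2002-10-12 to 2005-01-17
2002-10-12: days before October = 31 + 28 + 31 + 30 + 31 + 30 + 31 + 31 + 30 = 273 (2002 is not a leap year); day of year = 273 + 12 = 285
2005-01-17: day of year = 17
Rest of 2002: 365 - 285 = 80
Full years 2003 (365), 2004 (366): 731
Total = 80 + 731 + 17 = 828

828 days


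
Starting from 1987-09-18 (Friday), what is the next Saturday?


Current: Friday
Target: Saturday
Days ahead: 1

Next Saturday: 1987-09-19


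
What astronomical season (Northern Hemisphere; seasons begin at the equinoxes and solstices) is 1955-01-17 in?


Date: January 17
Astronomical Winter (approx.; exact equinox/solstice day varies by year): December 21 to March 19
January 17 falls within the Winter window

Winter


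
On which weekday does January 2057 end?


January 2057 has 31 days
Anchor: Jan 1, 2057. With p = 2057 - 1 = 2056: (p + p//4 - p//100 + p//400) mod 7 = (2056 + 514 - 20 + 5) mod 7 = 2555 mod 7 = 0 -> Monday (Mon=0 ... Sun=6)
January 1 is the anchor itself -> Monday
Last day offset: 31 - 1 = 30 days
Weekday index = (0 + 30) mod 7 = 2

Wednesday, January 31


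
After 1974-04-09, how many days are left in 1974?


Day of year: 99 of 365
Remaining = 365 - 99

266 days


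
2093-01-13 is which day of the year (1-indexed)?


Date: January 13, 2093
No months before January
Plus 13 days in January

Day of year: 13


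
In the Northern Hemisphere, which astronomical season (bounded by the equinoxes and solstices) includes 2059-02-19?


Date: February 19
Astronomical Winter (approx.; exact equinox/solstice day varies by year): December 21 to March 19
February 19 falls within the Winter window

Winter


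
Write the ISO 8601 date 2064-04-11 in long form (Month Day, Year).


ISO 2064-04-11 parses as year=2064, month=04, day=11
Month 4 -> April

April 11, 2064


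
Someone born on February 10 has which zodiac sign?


Date: February 10
Conventional tropical zodiac dates: Aquarius from January 20 onward; Pisces starts February 19
February 10 falls within the Aquarius range

Aquarius


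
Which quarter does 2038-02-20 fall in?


Month: February (month 2)
Q1: Jan-Mar, Q2: Apr-Jun, Q3: Jul-Sep, Q4: Oct-Dec

Q1


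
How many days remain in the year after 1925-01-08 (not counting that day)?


Day of year: 8 of 365
Remaining = 365 - 8

357 days


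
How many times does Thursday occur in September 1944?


September 1944 has 30 days
Anchor: Jan 1, 1944. With p = 1944 - 1 = 1943: (p + p//4 - p//100 + p//400) mod 7 = (1943 + 485 - 19 + 4) mod 7 = 2413 mod 7 = 5 -> Saturday (Mon=0 ... Sun=6)
Days before September (Jan-Aug): 244; September 1 index = (5 + 244) mod 7 = 4 -> Friday
First Thursday is September 7
Thursdays: 7, 14, 21, 28

4 Thursdays


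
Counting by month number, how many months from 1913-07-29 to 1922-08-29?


From July 1913 to August 1922
9 years * 12 = 108 months, plus 1 month = 109

109 months


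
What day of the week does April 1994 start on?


Target: April 1, 1994
Anchor: Jan 1, 1994. With p = 1994 - 1 = 1993: (p + p//4 - p//100 + p//400) mod 7 = (1993 + 498 - 19 + 4) mod 7 = 2476 mod 7 = 5 -> Saturday (Mon=0 ... Sun=6)
Days before April (Jan-Mar): 90 days
Weekday index = (5 + 90) mod 7 = 4

Friday


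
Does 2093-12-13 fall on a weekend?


Anchor: Jan 1, 2093. With p = 2093 - 1 = 2092: (p + p//4 - p//100 + p//400) mod 7 = (2092 + 523 - 20 + 5) mod 7 = 2600 mod 7 = 3 -> Thursday (Mon=0 ... Sun=6)
Day of year: 347; offset = 346
Weekday index = (3 + 346) mod 7 = 6 -> Sunday
Weekend days: Saturday, Sunday

Yes


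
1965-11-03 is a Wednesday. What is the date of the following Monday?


Current: Wednesday
Target: Monday
Days ahead: 5

Next Monday: 1965-11-08


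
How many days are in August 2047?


August 2047

31 days


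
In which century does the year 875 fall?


Century = (year - 1) // 100 + 1
= (875 - 1) // 100 + 1
= 874 // 100 + 1
= 8 + 1

9th century


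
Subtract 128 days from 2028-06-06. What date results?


Start: 2028-06-06, subtract 128 days
Back 6 days from June 6 reaches May 31, 2028 -> 122 left
May 2028 has 31 days -> back to April 30, 2028 -> 91 left
April 2028 has 30 days -> back to March 31, 2028 -> 61 left
March 2028 has 31 days -> back to February 29, 2028 -> 30 left
February 2028 has 29 days -> back to January 31, 2028 -> 1 left
January 2028: 31 - 1 = 30 -> lands on January 30

Result: 2028-01-30


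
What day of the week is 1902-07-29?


Date: July 29, 1902
Anchor: Jan 1, 1902. With p = 1902 - 1 = 1901: (p + p//4 - p//100 + p//400) mod 7 = (1901 + 475 - 19 + 4) mod 7 = 2361 mod 7 = 2 -> Wednesday (Mon=0 ... Sun=6)
Days before July (Jan-Jun): 181; offset = 181 + 29 - 1 = 209
Weekday index = (2 + 209) mod 7 = 1

Day of the week: Tuesday


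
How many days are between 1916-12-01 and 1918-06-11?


From 1916-12-01 to 1918-06-11
1916-12-01: days before December = 31 + 29 + 31 + 30 + 31 + 30 + 31 + 31 + 30 + 31 + 30 = 335 (1916 is a leap year); day of year = 335 + 1 = 336
1918-06-11: days before June = 31 + 28 + 31 + 30 + 31 = 151 (1918 is not a leap year); day of year = 151 + 11 = 162
Rest of 1916: 366 - 336 = 30
Full years 1917 (365): 365
Total = 30 + 365 + 162 = 557

557 days


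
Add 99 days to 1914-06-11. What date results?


Start: 1914-06-11, add 99 days
June 1914 has 30 days: 30 - 11 = 19 days to June 30 -> 80 left
July 1914 has 31 days -> 49 left
August 1914 has 31 days -> 18 left
September 1914: 18 <= 30 -> lands on September 18

Result: 1914-09-18


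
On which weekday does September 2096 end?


September 2096 has 30 days
Anchor: Jan 1, 2096. With p = 2096 - 1 = 2095: (p + p//4 - p//100 + p//400) mod 7 = (2095 + 523 - 20 + 5) mod 7 = 2603 mod 7 = 6 -> Sunday (Mon=0 ... Sun=6)
Days before September (Jan-Aug): 244; September 1 index = (6 + 244) mod 7 = 5 -> Saturday
Last day offset: 30 - 1 = 29 days
Weekday index = (5 + 29) mod 7 = 6

Sunday, September 30


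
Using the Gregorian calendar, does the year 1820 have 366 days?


Gregorian leap year rule: divisible by 4, but not by 100, unless also by 400.
1820 is divisible by 4 but not 100 -> leap year

Yes


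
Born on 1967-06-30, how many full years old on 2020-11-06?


Birth: 1967-06-30
Reference: 2020-11-06
Year difference: 2020 - 1967 = 53

53 years old


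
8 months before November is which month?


November is month 11
11 - 8 = 3

March


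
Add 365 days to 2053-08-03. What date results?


Start: 2053-08-03, add 365 days
August 2053 has 31 days: 31 - 3 = 28 days to August 31 -> 337 left
September 2053 has 30 days -> 307 left
October 2053 has 31 days -> 276 left
November 2053 has 30 days -> 246 left
December 2053 has 31 days -> 215 left
January 2054 has 31 days -> 184 left
February 2054 has 28 days -> 156 left
March 2054 has 31 days -> 125 left
April 2054 has 30 days -> 95 left
May 2054 has 31 days -> 64 left
June 2054 has 30 days -> 34 left
July 2054 has 31 days -> 3 left
August 2054: 3 <= 31 -> lands on August 3

Result: 2054-08-03


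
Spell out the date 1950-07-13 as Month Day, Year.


ISO 1950-07-13 parses as year=1950, month=07, day=13
Month 7 -> July

July 13, 1950


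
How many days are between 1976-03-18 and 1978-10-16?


From 1976-03-18 to 1978-10-16
1976-03-18: days before March = 31 + 29 = 60 (1976 is a leap year); day of year = 60 + 18 = 78
1978-10-16: days before October = 31 + 28 + 31 + 30 + 31 + 30 + 31 + 31 + 30 = 273 (1978 is not a leap year); day of year = 273 + 16 = 289
Rest of 1976: 366 - 78 = 288
Full years 1977 (365): 365
Total = 288 + 365 + 289 = 942

942 days


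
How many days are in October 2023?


October 2023

31 days


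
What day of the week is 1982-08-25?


Date: August 25, 1982
Anchor: Jan 1, 1982. With p = 1982 - 1 = 1981: (p + p//4 - p//100 + p//400) mod 7 = (1981 + 495 - 19 + 4) mod 7 = 2461 mod 7 = 4 -> Friday (Mon=0 ... Sun=6)
Days before August (Jan-Jul): 212; offset = 212 + 25 - 1 = 236
Weekday index = (4 + 236) mod 7 = 2

Day of the week: Wednesday


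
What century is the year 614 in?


Century = (year - 1) // 100 + 1
= (614 - 1) // 100 + 1
= 613 // 100 + 1
= 6 + 1

7th century


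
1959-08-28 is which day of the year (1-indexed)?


Date: August 28, 1959
Days in months 1 through 7: 212
Plus 28 days in August

Day of year: 240


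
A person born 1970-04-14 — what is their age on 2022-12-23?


Birth: 1970-04-14
Reference: 2022-12-23
Year difference: 2022 - 1970 = 52

52 years old


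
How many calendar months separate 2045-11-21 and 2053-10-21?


From November 2045 to October 2053
8 years * 12 = 96 months, minus 1 month = 95

95 months


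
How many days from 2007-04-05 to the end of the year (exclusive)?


Day of year: 95 of 365
Remaining = 365 - 95

270 days


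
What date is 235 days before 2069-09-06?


Start: 2069-09-06, subtract 235 days
Back 6 days from September 6 reaches August 31, 2069 -> 229 left
August 2069 has 31 days -> back to July 31, 2069 -> 198 left
July 2069 has 31 days -> back to June 30, 2069 -> 167 left
June 2069 has 30 days -> back to May 31, 2069 -> 137 left
May 2069 has 31 days -> back to April 30, 2069 -> 106 left
April 2069 has 30 days -> back to March 31, 2069 -> 76 left
March 2069 has 31 days -> back to February 28, 2069 -> 45 left
February 2069 has 28 days -> back to January 31, 2069 -> 17 left
January 2069: 31 - 17 = 14 -> lands on January 14

Result: 2069-01-14


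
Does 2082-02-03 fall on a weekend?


Anchor: Jan 1, 2082. With p = 2082 - 1 = 2081: (p + p//4 - p//100 + p//400) mod 7 = (2081 + 520 - 20 + 5) mod 7 = 2586 mod 7 = 3 -> Thursday (Mon=0 ... Sun=6)
Day of year: 34; offset = 33
Weekday index = (3 + 33) mod 7 = 1 -> Tuesday
Weekend days: Saturday, Sunday

No


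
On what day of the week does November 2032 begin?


Target: November 1, 2032
Anchor: Jan 1, 2032. With p = 2032 - 1 = 2031: (p + p//4 - p//100 + p//400) mod 7 = (2031 + 507 - 20 + 5) mod 7 = 2523 mod 7 = 3 -> Thursday (Mon=0 ... Sun=6)
Days before November (Jan-Oct): 305 days
Weekday index = (3 + 305) mod 7 = 0

Monday


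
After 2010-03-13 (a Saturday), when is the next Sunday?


Current: Saturday
Target: Sunday
Days ahead: 1

Next Sunday: 2010-03-14


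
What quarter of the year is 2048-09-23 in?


Month: September (month 9)
Q1: Jan-Mar, Q2: Apr-Jun, Q3: Jul-Sep, Q4: Oct-Dec

Q3


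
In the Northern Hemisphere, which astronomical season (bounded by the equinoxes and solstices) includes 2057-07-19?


Date: July 19
Astronomical Summer (approx.; exact equinox/solstice day varies by year): June 21 to September 21
July 19 falls within the Summer window

Summer


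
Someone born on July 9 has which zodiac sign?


Date: July 9
Conventional tropical zodiac dates: Cancer from June 21 onward; Leo starts July 23
July 9 falls within the Cancer range

Cancer


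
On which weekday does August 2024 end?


August 2024 has 31 days
Anchor: Jan 1, 2024. With p = 2024 - 1 = 2023: (p + p//4 - p//100 + p//400) mod 7 = (2023 + 505 - 20 + 5) mod 7 = 2513 mod 7 = 0 -> Monday (Mon=0 ... Sun=6)
Days before August (Jan-Jul): 213; August 1 index = (0 + 213) mod 7 = 3 -> Thursday
Last day offset: 31 - 1 = 30 days
Weekday index = (3 + 30) mod 7 = 5

Saturday, August 31


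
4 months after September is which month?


September is month 9
9 + 4 = 13; wrap: 13 - 12 = 1

January


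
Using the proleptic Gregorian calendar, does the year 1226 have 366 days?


Gregorian leap year rule: divisible by 4, but not by 100, unless also by 400.
1226 is not divisible by 4 -> not a leap year

No


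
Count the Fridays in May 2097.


May 2097 has 31 days
Anchor: Jan 1, 2097. With p = 2097 - 1 = 2096: (p + p//4 - p//100 + p//400) mod 7 = (2096 + 524 - 20 + 5) mod 7 = 2605 mod 7 = 1 -> Tuesday (Mon=0 ... Sun=6)
Days before May (Jan-Apr): 120; May 1 index = (1 + 120) mod 7 = 2 -> Wednesday
First Friday is May 3
Fridays: 3, 10, 17, 24, 31

5 Fridays


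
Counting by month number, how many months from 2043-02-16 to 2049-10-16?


From February 2043 to October 2049
6 years * 12 = 72 months, plus 8 months = 80

80 months


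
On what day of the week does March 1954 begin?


Target: March 1, 1954
Anchor: Jan 1, 1954. With p = 1954 - 1 = 1953: (p + p//4 - p//100 + p//400) mod 7 = (1953 + 488 - 19 + 4) mod 7 = 2426 mod 7 = 4 -> Friday (Mon=0 ... Sun=6)
Days before March (Jan-Feb): 59 days
Weekday index = (4 + 59) mod 7 = 0

Monday


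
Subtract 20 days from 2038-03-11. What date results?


Start: 2038-03-11, subtract 20 days
Back 11 days from March 11 reaches February 28, 2038 -> 9 left
February 2038: 28 - 9 = 19 -> lands on February 19

Result: 2038-02-19


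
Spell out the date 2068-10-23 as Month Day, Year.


ISO 2068-10-23 parses as year=2068, month=10, day=23
Month 10 -> October

October 23, 2068


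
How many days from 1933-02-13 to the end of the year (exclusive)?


Day of year: 44 of 365
Remaining = 365 - 44

321 days


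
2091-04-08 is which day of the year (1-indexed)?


Date: April 8, 2091
Days in months 1 through 3: 90
Plus 8 days in April

Day of year: 98


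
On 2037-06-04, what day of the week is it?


Date: June 4, 2037
Anchor: Jan 1, 2037. With p = 2037 - 1 = 2036: (p + p//4 - p//100 + p//400) mod 7 = (2036 + 509 - 20 + 5) mod 7 = 2530 mod 7 = 3 -> Thursday (Mon=0 ... Sun=6)
Days before June (Jan-May): 151; offset = 151 + 4 - 1 = 154
Weekday index = (3 + 154) mod 7 = 3

Day of the week: Thursday


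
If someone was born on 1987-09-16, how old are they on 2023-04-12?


Birth: 1987-09-16
Reference: 2023-04-12
Year difference: 2023 - 1987 = 36
Birthday not yet reached in 2023, subtract 1

35 years old


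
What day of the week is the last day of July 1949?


July 1949 has 31 days
Anchor: Jan 1, 1949. With p = 1949 - 1 = 1948: (p + p//4 - p//100 + p//400) mod 7 = (1948 + 487 - 19 + 4) mod 7 = 2420 mod 7 = 5 -> Saturday (Mon=0 ... Sun=6)
Days before July (Jan-Jun): 181; July 1 index = (5 + 181) mod 7 = 4 -> Friday
Last day offset: 31 - 1 = 30 days
Weekday index = (4 + 30) mod 7 = 6

Sunday, July 31


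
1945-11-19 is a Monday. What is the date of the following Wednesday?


Current: Monday
Target: Wednesday
Days ahead: 2

Next Wednesday: 1945-11-21


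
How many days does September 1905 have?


September 1905

30 days


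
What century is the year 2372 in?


Century = (year - 1) // 100 + 1
= (2372 - 1) // 100 + 1
= 2371 // 100 + 1
= 23 + 1

24th century


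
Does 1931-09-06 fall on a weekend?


Anchor: Jan 1, 1931. With p = 1931 - 1 = 1930: (p + p//4 - p//100 + p//400) mod 7 = (1930 + 482 - 19 + 4) mod 7 = 2397 mod 7 = 3 -> Thursday (Mon=0 ... Sun=6)
Day of year: 249; offset = 248
Weekday index = (3 + 248) mod 7 = 6 -> Sunday
Weekend days: Saturday, Sunday

Yes


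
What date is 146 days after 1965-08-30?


Start: 1965-08-30, add 146 days
August 1965 has 31 days: 31 - 30 = 1 day to August 31 -> 145 left
September 1965 has 30 days -> 115 left
October 1965 has 31 days -> 84 left
November 1965 has 30 days -> 54 left
December 1965 has 31 days -> 23 left
January 1966: 23 <= 31 -> lands on January 23

Result: 1966-01-23


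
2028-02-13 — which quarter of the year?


Month: February (month 2)
Q1: Jan-Mar, Q2: Apr-Jun, Q3: Jul-Sep, Q4: Oct-Dec

Q1


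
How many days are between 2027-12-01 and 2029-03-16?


From 2027-12-01 to 2029-03-16
2027-12-01: days before December = 31 + 28 + 31 + 30 + 31 + 30 + 31 + 31 + 30 + 31 + 30 = 334 (2027 is not a leap year); day of year = 334 + 1 = 335
2029-03-16: days before March = 31 + 28 = 59 (2029 is not a leap year); day of year = 59 + 16 = 75
Rest of 2027: 365 - 335 = 30
Full years 2028 (366): 366
Total = 30 + 366 + 75 = 471

471 days


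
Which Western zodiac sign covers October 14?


Date: October 14
Conventional tropical zodiac dates: Libra from September 23 onward; Scorpio starts October 23
October 14 falls within the Libra range

Libra


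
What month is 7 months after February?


February is month 2
2 + 7 = 9

September


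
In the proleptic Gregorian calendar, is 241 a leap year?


Gregorian leap year rule: divisible by 4, but not by 100, unless also by 400.
241 is not divisible by 4 -> not a leap year

No


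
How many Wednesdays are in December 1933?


December 1933 has 31 days
Anchor: Jan 1, 1933. With p = 1933 - 1 = 1932: (p + p//4 - p//100 + p//400) mod 7 = (1932 + 483 - 19 + 4) mod 7 = 2400 mod 7 = 6 -> Sunday (Mon=0 ... Sun=6)
Days before December (Jan-Nov): 334; December 1 index = (6 + 334) mod 7 = 4 -> Friday
First Wednesday is December 6
Wednesdays: 6, 13, 20, 27

4 Wednesdays


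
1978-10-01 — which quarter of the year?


Month: October (month 10)
Q1: Jan-Mar, Q2: Apr-Jun, Q3: Jul-Sep, Q4: Oct-Dec

Q4


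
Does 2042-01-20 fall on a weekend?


Anchor: Jan 1, 2042. With p = 2042 - 1 = 2041: (p + p//4 - p//100 + p//400) mod 7 = (2041 + 510 - 20 + 5) mod 7 = 2536 mod 7 = 2 -> Wednesday (Mon=0 ... Sun=6)
Day of year: 20; offset = 19
Weekday index = (2 + 19) mod 7 = 0 -> Monday
Weekend days: Saturday, Sunday

No


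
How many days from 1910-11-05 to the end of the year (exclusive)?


Day of year: 309 of 365
Remaining = 365 - 309

56 days


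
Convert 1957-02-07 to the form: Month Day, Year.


ISO 1957-02-07 parses as year=1957, month=02, day=07
Month 2 -> February

February 7, 1957


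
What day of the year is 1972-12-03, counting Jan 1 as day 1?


Date: December 3, 1972
Days in months 1 through 11: 335
Plus 3 days in December

Day of year: 338


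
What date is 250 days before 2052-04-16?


Start: 2052-04-16, subtract 250 days
Back 16 days from April 16 reaches March 31, 2052 -> 234 left
March 2052 has 31 days -> back to February 29, 2052 -> 203 left
February 2052 has 29 days -> back to January 31, 2052 -> 174 left
January 2052 has 31 days -> back to December 31, 2051 -> 143 left
December 2051 has 31 days -> back to November 30, 2051 -> 112 left
November 2051 has 30 days -> back to October 31, 2051 -> 82 left
October 2051 has 31 days -> back to September 30, 2051 -> 51 left
September 2051 has 30 days -> back to August 31, 2051 -> 21 left
August 2051: 31 - 21 = 10 -> lands on August 10

Result: 2051-08-10


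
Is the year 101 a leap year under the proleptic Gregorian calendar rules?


Gregorian leap year rule: divisible by 4, but not by 100, unless also by 400.
101 is not divisible by 4 -> not a leap year

No


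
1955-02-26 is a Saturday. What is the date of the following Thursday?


Current: Saturday
Target: Thursday
Days ahead: 5

Next Thursday: 1955-03-03


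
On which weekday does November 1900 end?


November 1900 has 30 days
Anchor: Jan 1, 1900. With p = 1900 - 1 = 1899: (p + p//4 - p//100 + p//400) mod 7 = (1899 + 474 - 18 + 4) mod 7 = 2359 mod 7 = 0 -> Monday (Mon=0 ... Sun=6)
Days before November (Jan-Oct): 304; November 1 index = (0 + 304) mod 7 = 3 -> Thursday
Last day offset: 30 - 1 = 29 days
Weekday index = (3 + 29) mod 7 = 4

Friday, November 30


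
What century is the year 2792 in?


Century = (year - 1) // 100 + 1
= (2792 - 1) // 100 + 1
= 2791 // 100 + 1
= 27 + 1

28th century


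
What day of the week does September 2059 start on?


Target: September 1, 2059
Anchor: Jan 1, 2059. With p = 2059 - 1 = 2058: (p + p//4 - p//100 + p//400) mod 7 = (2058 + 514 - 20 + 5) mod 7 = 2557 mod 7 = 2 -> Wednesday (Mon=0 ... Sun=6)
Days before September (Jan-Aug): 243 days
Weekday index = (2 + 243) mod 7 = 0

Monday


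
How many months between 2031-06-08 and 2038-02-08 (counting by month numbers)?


From June 2031 to February 2038
7 years * 12 = 84 months, minus 4 months = 80

80 months


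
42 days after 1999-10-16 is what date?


Start: 1999-10-16, add 42 days
October 1999 has 31 days: 31 - 16 = 15 days to October 31 -> 27 left
November 1999: 27 <= 30 -> lands on November 27

Result: 1999-11-27


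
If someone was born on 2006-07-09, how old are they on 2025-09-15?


Birth: 2006-07-09
Reference: 2025-09-15
Year difference: 2025 - 2006 = 19

19 years old


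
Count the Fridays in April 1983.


April 1983 has 30 days
Anchor: Jan 1, 1983. With p = 1983 - 1 = 1982: (p + p//4 - p//100 + p//400) mod 7 = (1982 + 495 - 19 + 4) mod 7 = 2462 mod 7 = 5 -> Saturday (Mon=0 ... Sun=6)
Days before April (Jan-Mar): 90; April 1 index = (5 + 90) mod 7 = 4 -> Friday
First Friday is April 1
Fridays: 1, 8, 15, 22, 29

5 Fridays


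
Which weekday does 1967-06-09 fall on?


Date: June 9, 1967
Anchor: Jan 1, 1967. With p = 1967 - 1 = 1966: (p + p//4 - p//100 + p//400) mod 7 = (1966 + 491 - 19 + 4) mod 7 = 2442 mod 7 = 6 -> Sunday (Mon=0 ... Sun=6)
Days before June (Jan-May): 151; offset = 151 + 9 - 1 = 159
Weekday index = (6 + 159) mod 7 = 4

Day of the week: Friday


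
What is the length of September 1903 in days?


September 1903

30 days


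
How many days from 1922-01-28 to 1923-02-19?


From 1922-01-28 to 1923-02-19
1922-01-28: day of year = 28
1923-02-19: days before February = 31; day of year = 31 + 19 = 50
Rest of 1922: 365 - 28 = 337
Total = 337 + 50 = 387

387 days


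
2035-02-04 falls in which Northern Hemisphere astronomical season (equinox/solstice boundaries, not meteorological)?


Date: February 4
Astronomical Winter (approx.; exact equinox/solstice day varies by year): December 21 to March 19
February 4 falls within the Winter window

Winter


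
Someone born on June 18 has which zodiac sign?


Date: June 18
Conventional tropical zodiac dates: Gemini from May 21 onward; Cancer starts June 21
June 18 falls within the Gemini range

Gemini


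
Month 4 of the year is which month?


Month 4 of 12

April


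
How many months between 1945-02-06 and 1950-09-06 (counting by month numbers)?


From February 1945 to September 1950
5 years * 12 = 60 months, plus 7 months = 67

67 months


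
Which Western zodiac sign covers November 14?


Date: November 14
Conventional tropical zodiac dates: Scorpio from October 23 onward; Sagittarius starts November 22
November 14 falls within the Scorpio range

Scorpio


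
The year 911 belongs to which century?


Century = (year - 1) // 100 + 1
= (911 - 1) // 100 + 1
= 910 // 100 + 1
= 9 + 1

10th century


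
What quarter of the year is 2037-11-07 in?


Month: November (month 11)
Q1: Jan-Mar, Q2: Apr-Jun, Q3: Jul-Sep, Q4: Oct-Dec

Q4


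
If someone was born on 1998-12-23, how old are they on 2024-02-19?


Birth: 1998-12-23
Reference: 2024-02-19
Year difference: 2024 - 1998 = 26
Birthday not yet reached in 2024, subtract 1

25 years old


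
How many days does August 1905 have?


August 1905

31 days


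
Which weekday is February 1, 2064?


Target: February 1, 2064
Anchor: Jan 1, 2064. With p = 2064 - 1 = 2063: (p + p//4 - p//100 + p//400) mod 7 = (2063 + 515 - 20 + 5) mod 7 = 2563 mod 7 = 1 -> Tuesday (Mon=0 ... Sun=6)
Days before February (Jan): 31 days
Weekday index = (1 + 31) mod 7 = 4

Friday


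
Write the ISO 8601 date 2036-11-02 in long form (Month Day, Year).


ISO 2036-11-02 parses as year=2036, month=11, day=02
Month 11 -> November

November 2, 2036


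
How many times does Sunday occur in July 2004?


July 2004 has 31 days
Anchor: Jan 1, 2004. With p = 2004 - 1 = 2003: (p + p//4 - p//100 + p//400) mod 7 = (2003 + 500 - 20 + 5) mod 7 = 2488 mod 7 = 3 -> Thursday (Mon=0 ... Sun=6)
Days before July (Jan-Jun): 182; July 1 index = (3 + 182) mod 7 = 3 -> Thursday
First Sunday is July 4
Sundays: 4, 11, 18, 25

4 Sundays


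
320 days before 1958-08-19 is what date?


Start: 1958-08-19, subtract 320 days
Back 19 days from August 19 reaches July 31, 1958 -> 301 left
July 1958 has 31 days -> back to June 30, 1958 -> 270 left
June 1958 has 30 days -> back to May 31, 1958 -> 240 left
May 1958 has 31 days -> back to April 30, 1958 -> 209 left
April 1958 has 30 days -> back to March 31, 1958 -> 179 left
March 1958 has 31 days -> back to February 28, 1958 -> 148 left
February 1958 has 28 days -> back to January 31, 1958 -> 120 left
January 1958 has 31 days -> back to December 31, 1957 -> 89 left
December 1957 has 31 days -> back to November 30, 1957 -> 58 left
November 1957 has 30 days -> back to October 31, 1957 -> 28 left
October 1957: 31 - 28 = 3 -> lands on October 3

Result: 1957-10-03


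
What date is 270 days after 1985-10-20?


Start: 1985-10-20, add 270 days
October 1985 has 31 days: 31 - 20 = 11 days to October 31 -> 259 left
November 1985 has 30 days -> 229 left
December 1985 has 31 days -> 198 left
January 1986 has 31 days -> 167 left
February 1986 has 28 days -> 139 left
March 1986 has 31 days -> 108 left
April 1986 has 30 days -> 78 left
May 1986 has 31 days -> 47 left
June 1986 has 30 days -> 17 left
July 1986: 17 <= 31 -> lands on July 17

Result: 1986-07-17


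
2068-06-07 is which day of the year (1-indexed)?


Date: June 7, 2068
Days in months 1 through 5: 152
Plus 7 days in June

Day of year: 159


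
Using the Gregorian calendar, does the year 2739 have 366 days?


Gregorian leap year rule: divisible by 4, but not by 100, unless also by 400.
2739 is not divisible by 4 -> not a leap year

No
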